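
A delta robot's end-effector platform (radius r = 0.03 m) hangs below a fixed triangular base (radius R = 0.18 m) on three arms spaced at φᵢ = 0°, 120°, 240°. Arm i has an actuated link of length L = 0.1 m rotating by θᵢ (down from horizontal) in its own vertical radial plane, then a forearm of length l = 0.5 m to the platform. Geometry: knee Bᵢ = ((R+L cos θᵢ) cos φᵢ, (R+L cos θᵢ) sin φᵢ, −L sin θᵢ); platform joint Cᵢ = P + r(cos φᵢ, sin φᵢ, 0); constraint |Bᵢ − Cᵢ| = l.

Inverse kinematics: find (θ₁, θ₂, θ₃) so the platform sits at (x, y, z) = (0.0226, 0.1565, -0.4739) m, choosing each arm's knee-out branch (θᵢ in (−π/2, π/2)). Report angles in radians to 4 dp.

rotate P by −φ1: (0.0226, 0.1565, -0.4739)
  A cos θ + B sin θ = C:  0.1274·cos θ + -0.4739·sin θ = -0.1265
  √(A²+B²)=0.4907;  θ1 = -1.3082+1.8316 ≈ 0.5234
arm 2 (φ=120.0°): x'=0.1242, y'=-0.0978
  A cos θ + B sin θ = C:  0.0258·cos θ + -0.4739·sin θ = 0.0259
  γ=atan2(-0.4739,0.0258)=-1.5165;  ψ=arccos(0.0546)=1.5161;  θ2=γ+ψ≈-0.0003
φ3=240.0° → target in arm frame (-0.1468, -0.0587)
  A=0.2968, B=-0.4739, C=(l²−L²−A²−y'²−z²)/(2L)=-0.3807
  θ3 = atan2(B,A) + arccos(C/0.5592) = 1.3084

θ₁ = 0.5234, θ₂ = -0.0003, θ₃ = 1.3084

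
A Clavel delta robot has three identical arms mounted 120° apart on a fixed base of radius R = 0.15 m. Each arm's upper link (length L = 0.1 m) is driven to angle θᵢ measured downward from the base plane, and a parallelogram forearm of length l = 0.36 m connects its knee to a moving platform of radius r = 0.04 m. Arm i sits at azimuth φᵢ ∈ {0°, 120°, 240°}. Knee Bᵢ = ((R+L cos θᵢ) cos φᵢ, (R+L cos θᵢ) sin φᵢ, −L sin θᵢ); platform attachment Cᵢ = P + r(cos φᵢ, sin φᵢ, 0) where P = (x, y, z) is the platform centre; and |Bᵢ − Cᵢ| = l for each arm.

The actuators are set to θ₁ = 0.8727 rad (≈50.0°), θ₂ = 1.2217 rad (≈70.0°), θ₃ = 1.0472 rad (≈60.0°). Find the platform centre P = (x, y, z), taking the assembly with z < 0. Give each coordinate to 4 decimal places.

(0.0325, -0.0189, -0.4070)

φ1=0.0°: virtual centre (0.1743, 0.0000, -0.0766), radius l
arm 2 at φ=120.0°: e+L cos θ2 = 0.1442;  S2 = (-0.0721, 0.1249, -0.0940)
φ3=240.0°: virtual centre (-0.0800, -0.1386, -0.0866), radius l
subtract pairs → two planes through P
plane₁₂: -0.4928x+0.2498y+-0.0347z = -0.0066
det = 0.2636;  x = 0.0099+-0.0555z,  y = -0.0069+0.0296z
into |P−S₁|² = l²: 1.0040z² + 0.1710z + -0.0967 = 0;  Δ = 0.4175;  z = -0.4070 or 0.2366 → z<0 root = -0.4070
x = 0.0325, y = -0.0189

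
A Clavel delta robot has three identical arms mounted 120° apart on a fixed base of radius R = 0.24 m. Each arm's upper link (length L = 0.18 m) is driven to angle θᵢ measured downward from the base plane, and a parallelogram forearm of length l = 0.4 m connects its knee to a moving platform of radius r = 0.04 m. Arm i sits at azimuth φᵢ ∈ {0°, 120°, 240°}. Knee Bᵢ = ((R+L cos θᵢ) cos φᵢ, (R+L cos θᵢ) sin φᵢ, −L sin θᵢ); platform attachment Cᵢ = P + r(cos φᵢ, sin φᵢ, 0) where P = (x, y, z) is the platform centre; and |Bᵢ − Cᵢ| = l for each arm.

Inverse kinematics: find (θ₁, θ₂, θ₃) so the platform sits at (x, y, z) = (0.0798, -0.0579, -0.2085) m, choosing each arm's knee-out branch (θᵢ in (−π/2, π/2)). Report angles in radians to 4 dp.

arm 1 (φ=0.0°): x'=0.0798, y'=-0.0579
  A=0.1202, B=-0.2085, C=(l²−L²−A²−y'²−z²)/(2L)=0.1842
  γ=atan2(-0.2085,0.1202)=-1.0478;  ψ=arccos(0.7656)=0.6989;  θ1=γ+ψ≈-0.3489
φ2=120.0° → target in arm frame (-0.0900, -0.0402)
  e−x'=0.2900;  (l²−L²−(e−x')²−y'²−z²)/2L = -0.0045
  √(A²+B²)=0.3572;  θ2 = -0.6233+1.5833 ≈ 0.9600
φ3=240.0° → target in arm frame (0.0102, 0.0981)
  A cos θ + B sin θ = C:  0.1898·cos θ + -0.2085·sin θ = 0.1070
  θ3 = atan2(B,A) + arccos(C/0.2819) = 0.3492

θ₁ = -0.3489, θ₂ = 0.9600, θ₃ = 0.3492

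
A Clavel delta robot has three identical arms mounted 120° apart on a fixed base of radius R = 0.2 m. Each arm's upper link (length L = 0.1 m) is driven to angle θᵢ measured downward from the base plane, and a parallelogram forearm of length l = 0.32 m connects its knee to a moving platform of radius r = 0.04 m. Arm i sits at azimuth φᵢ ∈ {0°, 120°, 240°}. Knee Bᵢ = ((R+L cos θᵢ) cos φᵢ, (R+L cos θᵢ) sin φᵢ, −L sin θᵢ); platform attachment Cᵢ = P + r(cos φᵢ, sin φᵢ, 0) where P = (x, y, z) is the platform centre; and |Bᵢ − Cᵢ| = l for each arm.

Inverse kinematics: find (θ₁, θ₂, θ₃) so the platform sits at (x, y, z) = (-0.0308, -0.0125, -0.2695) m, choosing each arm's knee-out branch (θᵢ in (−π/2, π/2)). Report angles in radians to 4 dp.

φ1=0.0° → target in arm frame (-0.0308, -0.0125)
  A cos θ + B sin θ = C:  0.1908·cos θ + -0.2695·sin θ = -0.0840
  √(A²+B²)=0.3302;  θ1 = -0.9547+1.8279 ≈ 0.8731
rotate P by −φ2: (0.0046, 0.0329, -0.2695)
  A cos θ + B sin θ = C:  0.1554·cos θ + -0.2695·sin θ = -0.0274
  θ2 = atan2(B,A) + arccos(C/0.3111) = 0.6112
φ3=240.0° → target in arm frame (0.0262, -0.0204)
  A cos θ + B sin θ = C:  0.1338·cos θ + -0.2695·sin θ = 0.0073
  θ3 = atan2(B,A) + arccos(C/0.3009) = 0.4365

θ₁ = 0.8731, θ₂ = 0.6112, θ₃ = 0.4365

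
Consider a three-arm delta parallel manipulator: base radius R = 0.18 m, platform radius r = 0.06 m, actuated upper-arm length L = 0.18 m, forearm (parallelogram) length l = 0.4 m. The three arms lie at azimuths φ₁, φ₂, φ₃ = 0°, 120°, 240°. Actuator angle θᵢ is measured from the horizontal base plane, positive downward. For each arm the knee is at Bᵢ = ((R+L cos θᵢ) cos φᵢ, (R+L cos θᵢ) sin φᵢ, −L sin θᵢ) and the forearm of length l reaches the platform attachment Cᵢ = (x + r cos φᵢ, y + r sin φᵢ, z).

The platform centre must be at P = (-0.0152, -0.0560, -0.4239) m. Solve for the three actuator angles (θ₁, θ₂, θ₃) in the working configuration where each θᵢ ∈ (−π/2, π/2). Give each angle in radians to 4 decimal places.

arm 1 (φ=0.0°): x'=-0.0152, y'=-0.0560
  e−x'=0.1352;  (l²−L²−(e−x')²−y'²−z²)/2L = -0.2042
  θ1 = atan2(B,A) + arccos(C/0.4449) = 0.7855
rotate P by −φ2: (-0.0409, 0.0412, -0.4239)
  A=0.1609, B=-0.4239, C=(l²−L²−A²−y'²−z²)/(2L)=-0.2213
  √(A²+B²)=0.4534;  θ2 = -1.2080+2.0807 ≈ 0.8727
rotate P by −φ3: (0.0561, 0.0148, -0.4239)
  e−x'=0.0639;  (l²−L²−(e−x')²−y'²−z²)/2L = -0.1567
  √(A²+B²)=0.4287;  θ3 = -1.4212+1.9449 ≈ 0.5237

θ₁ = 0.7855, θ₂ = 0.8727, θ₃ = 0.5237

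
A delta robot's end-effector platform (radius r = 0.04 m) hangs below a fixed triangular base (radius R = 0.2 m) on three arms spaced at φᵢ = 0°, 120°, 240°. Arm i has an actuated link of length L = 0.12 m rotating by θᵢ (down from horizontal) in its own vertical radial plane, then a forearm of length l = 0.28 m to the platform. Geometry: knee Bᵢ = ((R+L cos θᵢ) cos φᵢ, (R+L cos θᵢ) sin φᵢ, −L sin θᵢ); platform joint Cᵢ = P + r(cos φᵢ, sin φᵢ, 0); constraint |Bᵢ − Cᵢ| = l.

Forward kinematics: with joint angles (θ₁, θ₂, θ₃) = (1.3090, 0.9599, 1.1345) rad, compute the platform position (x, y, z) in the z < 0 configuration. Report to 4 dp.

φ1=0.0°: virtual centre (0.1911, 0.0000, -0.1159), radius l
S2 = (0.2288·cos120.0°, 0.2288·sin120.0°, -0.0983) = (-0.1144, 0.1982, -0.0983)
S3 = (0.2107·cos240.0°, 0.2107·sin240.0°, -0.1088) = (-0.1054, -0.1825, -0.1088)
|S₂|²−|S₁|² = 0.0121;  |S₃|²−|S₁|² = 0.0063
plane₁₂: -0.6109x+0.3963y+0.0352z = 0.0121
det = 0.4579;  x = -0.0151+0.0405z,  y = 0.0073+-0.0265z
quadratic in z: (1.0023)z²+(0.2148)z+(-0.0224)=0, √Δ=0.3688 → z ∈ {-0.2911, 0.0768}; z = -0.2911 (taking z<0)
x = -0.0269, y = 0.0150

(-0.0269, 0.0150, -0.2911)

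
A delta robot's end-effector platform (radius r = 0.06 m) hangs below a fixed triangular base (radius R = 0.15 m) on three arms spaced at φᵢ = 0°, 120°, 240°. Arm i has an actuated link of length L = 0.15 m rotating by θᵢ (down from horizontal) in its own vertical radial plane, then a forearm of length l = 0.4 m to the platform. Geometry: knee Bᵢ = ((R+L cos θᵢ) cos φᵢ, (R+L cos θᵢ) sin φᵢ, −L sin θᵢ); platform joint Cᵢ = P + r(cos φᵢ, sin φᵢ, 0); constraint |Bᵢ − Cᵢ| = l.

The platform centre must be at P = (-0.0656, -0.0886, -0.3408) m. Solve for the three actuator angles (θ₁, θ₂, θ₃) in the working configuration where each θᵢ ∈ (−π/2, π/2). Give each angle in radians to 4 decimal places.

θ₁ = 0.5237, θ₂ = 0.4364, θ₃ = -0.2619

φ1=0.0° → target in arm frame (-0.0656, -0.0886)
  A cos θ + B sin θ = C:  0.1556·cos θ + -0.3408·sin θ = -0.0357
  γ=atan2(-0.3408,0.1556)=-1.1425;  ψ=arccos(-0.0953)=1.6662;  θ1=γ+ψ≈0.5237
arm 2 (φ=120.0°): x'=-0.0439, y'=0.1011
  e−x'=0.1339;  (l²−L²−(e−x')²−y'²−z²)/2L = -0.0227
  γ=atan2(-0.3408,0.1339)=-1.1964;  ψ=arccos(-0.0620)=1.6328;  θ2=γ+ψ≈0.4364
φ3=240.0° → target in arm frame (0.1095, -0.0125)
  A=-0.0195, B=-0.3408, C=(l²−L²−A²−y'²−z²)/(2L)=0.0694
  θ3 = atan2(B,A) + arccos(C/0.3414) = -0.2619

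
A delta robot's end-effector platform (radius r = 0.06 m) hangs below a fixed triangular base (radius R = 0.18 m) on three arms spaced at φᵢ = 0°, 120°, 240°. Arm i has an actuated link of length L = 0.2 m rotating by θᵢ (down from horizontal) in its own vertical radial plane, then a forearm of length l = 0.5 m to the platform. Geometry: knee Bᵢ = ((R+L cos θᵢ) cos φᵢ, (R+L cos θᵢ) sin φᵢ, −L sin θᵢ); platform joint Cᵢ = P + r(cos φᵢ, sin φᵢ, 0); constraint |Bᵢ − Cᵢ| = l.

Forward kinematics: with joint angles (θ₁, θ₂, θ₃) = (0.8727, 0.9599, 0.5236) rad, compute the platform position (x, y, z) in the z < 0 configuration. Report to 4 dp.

(-0.0300, -0.0914, -0.5582)

O1 = (0.2486·cos0.0°, 0.2486·sin0.0°, -0.1532) = (0.2486, 0.0000, -0.1532)
arm 2 at φ=120.0°: (R−r)+L cos θ2 = 0.2347;  O2 = (-0.1174, 0.2033, -0.1638)
arm 3 at φ=240.0°: (R−r)+L cos θ3 = 0.2932;  O3 = (-0.1466, -0.2539, -0.1000)
subtract pairs → two planes through P
[-0.7318 0.4065 -0.0212]·P = -0.0033;  [-0.7903 -0.5078 0.1064]·P = 0.0107
Cramer: x(z) = -0.0039+0.0469z;  y(z) = -0.0151+0.1366z
quadratic in z: (1.0209)z²+(0.2786)z+(-0.1626)=0, √Δ=0.8611 → z ∈ {-0.5582, 0.2853}; z = -0.5582 (taking z<0)
x = -0.0300, y = -0.0914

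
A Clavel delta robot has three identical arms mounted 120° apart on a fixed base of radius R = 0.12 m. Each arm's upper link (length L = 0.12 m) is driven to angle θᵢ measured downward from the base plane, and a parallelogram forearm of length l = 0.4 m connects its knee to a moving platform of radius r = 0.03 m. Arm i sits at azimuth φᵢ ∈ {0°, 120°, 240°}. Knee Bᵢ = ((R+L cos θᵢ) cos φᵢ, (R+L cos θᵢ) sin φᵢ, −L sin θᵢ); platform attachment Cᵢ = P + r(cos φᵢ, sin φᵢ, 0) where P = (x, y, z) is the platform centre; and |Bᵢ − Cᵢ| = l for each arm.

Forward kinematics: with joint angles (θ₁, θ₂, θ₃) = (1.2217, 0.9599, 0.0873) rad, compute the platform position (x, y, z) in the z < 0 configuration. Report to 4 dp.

arm 1 at φ=0.0°: e+L cos θ1 = 0.1310;  O1 = (0.1310, 0.0000, -0.1128)
O2 = (0.1588·cos120.0°, 0.1588·sin120.0°, -0.0983) = (-0.0794, 0.1376, -0.0983)
O3 = (0.2095·cos240.0°, 0.2095·sin240.0°, -0.0105) = (-0.1048, -0.1815, -0.0105)
|O₂|²−|O₁|² = 0.0050;  |O₃|²−|O₁|² = 0.0141
linear system: -0.4209x+0.2751y = 0.0050−0.0289z; -0.4716x+-0.3629y = 0.0141−0.2046z
Cramer: x(z) = -0.0202+0.2364z;  y(z) = -0.0127+0.2565z
sphere 1 gives Az²+Bz+C=0 with A=1.1217, B=0.1475, C=-0.1243;  B²−4AC=0.5793;  roots -0.4050, 0.2735;  negative root z = -0.4050
x = -0.1159, y = -0.1166

(-0.1159, -0.1166, -0.4050)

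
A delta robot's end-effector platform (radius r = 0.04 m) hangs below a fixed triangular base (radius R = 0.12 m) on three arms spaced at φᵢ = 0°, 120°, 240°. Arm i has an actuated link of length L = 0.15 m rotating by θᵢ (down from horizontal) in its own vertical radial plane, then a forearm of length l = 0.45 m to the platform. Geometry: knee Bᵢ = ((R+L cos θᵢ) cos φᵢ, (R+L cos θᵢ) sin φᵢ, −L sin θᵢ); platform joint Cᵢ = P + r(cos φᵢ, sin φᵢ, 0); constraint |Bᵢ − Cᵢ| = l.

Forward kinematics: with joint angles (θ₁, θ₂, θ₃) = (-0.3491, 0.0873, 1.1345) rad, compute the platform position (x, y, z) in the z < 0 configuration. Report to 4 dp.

(0.1736, 0.1807, -0.3581)

O1 = (0.2210·cos0.0°, 0.2210·sin0.0°, 0.0513) = (0.2210, 0.0000, 0.0513)
O2 = (0.2294·cos120.0°, 0.2294·sin120.0°, -0.0131) = (-0.1147, 0.1987, -0.0131)
φ3=240.0°: virtual centre (-0.0717, -0.1242, -0.1359), radius l
eliminate P² terms by subtracting sphere 1 from 2 and 3
linear system: -0.6713x+0.3974y = 0.0014−-0.1288z; -0.5853x+-0.2484y = -0.0124−-0.3745z
Cramer: x(z) = 0.0115-0.4528z;  y(z) = 0.0229-0.4409z
quadratic in z: (1.3994)z²+(0.0669)z+(-0.1555)=0, √Δ=0.9353 → z ∈ {-0.3581, 0.3103}; z = -0.3581 (taking z<0)
x = 0.1736, y = 0.1807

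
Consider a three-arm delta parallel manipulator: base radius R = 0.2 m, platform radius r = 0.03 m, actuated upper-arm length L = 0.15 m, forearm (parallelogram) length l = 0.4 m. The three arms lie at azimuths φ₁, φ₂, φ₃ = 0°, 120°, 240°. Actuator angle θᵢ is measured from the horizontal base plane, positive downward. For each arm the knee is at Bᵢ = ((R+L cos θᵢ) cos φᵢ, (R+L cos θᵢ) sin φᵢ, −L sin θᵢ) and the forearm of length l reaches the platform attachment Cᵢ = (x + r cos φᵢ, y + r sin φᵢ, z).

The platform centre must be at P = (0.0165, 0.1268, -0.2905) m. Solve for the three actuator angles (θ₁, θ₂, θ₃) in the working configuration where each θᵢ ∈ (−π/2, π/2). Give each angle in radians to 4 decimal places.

θ₁ = 0.3490, θ₂ = -0.2618, θ₃ = 1.0473

rotate P by −φ1: (0.0165, 0.1268, -0.2905)
  A cos θ + B sin θ = C:  0.1535·cos θ + -0.2905·sin θ = 0.0449
  √(A²+B²)=0.3286;  θ1 = -1.0847+1.4337 ≈ 0.3490
rotate P by −φ2: (0.1016, -0.0777, -0.2905)
  A cos θ + B sin θ = C:  0.0684·cos θ + -0.2905·sin θ = 0.1413
  γ=atan2(-0.2905,0.0684)=-1.3394;  ψ=arccos(0.4734)=1.0776;  θ2=γ+ψ≈-0.2618
φ3=240.0° → target in arm frame (-0.1181, -0.0491)
  e−x'=0.2881;  (l²−L²−(e−x')²−y'²−z²)/2L = -0.1076
  γ=atan2(-0.2905,0.2881)=-0.7896;  ψ=arccos(-0.2630)=1.8370;  θ3=γ+ψ≈1.0473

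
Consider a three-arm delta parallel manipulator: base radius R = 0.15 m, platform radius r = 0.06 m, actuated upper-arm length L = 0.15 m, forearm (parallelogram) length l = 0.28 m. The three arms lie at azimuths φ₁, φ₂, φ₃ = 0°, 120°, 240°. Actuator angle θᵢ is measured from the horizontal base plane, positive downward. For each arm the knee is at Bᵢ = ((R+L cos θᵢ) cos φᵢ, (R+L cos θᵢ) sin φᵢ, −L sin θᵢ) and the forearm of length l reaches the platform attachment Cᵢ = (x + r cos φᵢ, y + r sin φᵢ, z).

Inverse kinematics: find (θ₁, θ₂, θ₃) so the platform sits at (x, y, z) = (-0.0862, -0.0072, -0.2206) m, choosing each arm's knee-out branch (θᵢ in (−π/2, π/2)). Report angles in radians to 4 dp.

θ₁ = 0.9596, θ₂ = 0.2615, θ₃ = 0.1744

arm 1 (φ=0.0°): x'=-0.0862, y'=-0.0072
  A cos θ + B sin θ = C:  0.1762·cos θ + -0.2206·sin θ = -0.0795
  γ=atan2(-0.2206,0.1762)=-0.8968;  ψ=arccos(-0.2817)=1.8564;  θ1=γ+ψ≈0.9596
rotate P by −φ2: (0.0369, 0.0783, -0.2206)
  e−x'=0.0531;  (l²−L²−(e−x')²−y'²−z²)/2L = -0.0057
  θ2 = atan2(B,A) + arccos(C/0.2269) = 0.2615
rotate P by −φ3: (0.0493, -0.0711, -0.2206)
  A cos θ + B sin θ = C:  0.0407·cos θ + -0.2206·sin θ = 0.0018
  γ=atan2(-0.2206,0.0407)=-1.3885;  ψ=arccos(0.0079)=1.5629;  θ3=γ+ψ≈0.1744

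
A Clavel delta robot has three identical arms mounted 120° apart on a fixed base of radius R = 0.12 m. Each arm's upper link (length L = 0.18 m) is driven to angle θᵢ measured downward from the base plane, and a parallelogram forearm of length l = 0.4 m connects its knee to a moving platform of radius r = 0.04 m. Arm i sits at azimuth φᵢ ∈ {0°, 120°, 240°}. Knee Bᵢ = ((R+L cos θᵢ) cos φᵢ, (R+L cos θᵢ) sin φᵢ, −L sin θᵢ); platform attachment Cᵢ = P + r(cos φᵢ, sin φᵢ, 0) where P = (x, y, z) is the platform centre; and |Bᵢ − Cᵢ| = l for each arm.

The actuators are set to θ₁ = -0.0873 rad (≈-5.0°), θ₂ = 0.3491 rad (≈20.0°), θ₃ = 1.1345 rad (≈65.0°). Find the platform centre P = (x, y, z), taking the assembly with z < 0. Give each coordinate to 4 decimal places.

(0.1499, 0.1403, -0.3426)

φ1=0.0°: virtual centre (0.2593, 0.0000, 0.0157), radius l
O2 = (0.2491·cos120.0°, 0.2491·sin120.0°, -0.0616) = (-0.1246, 0.2158, -0.0616)
arm 3 at φ=240.0°: (R−r)+L cos θ3 = 0.1561;  O3 = (-0.0780, -0.1352, -0.1631)
eliminate P² terms by subtracting sphere 1 from 2 and 3
plane₁₂: -0.7678x+0.4315y+-0.1545z = -0.0016
Cramer: x(z) = 0.0152-0.3933z;  y(z) = 0.0232-0.3416z
quadratic in z: (1.2713)z²+(0.1448)z+(-0.0996)=0, √Δ=0.7263 → z ∈ {-0.3426, 0.2287}; z = -0.3426 (taking z<0)
x = 0.1499, y = 0.1403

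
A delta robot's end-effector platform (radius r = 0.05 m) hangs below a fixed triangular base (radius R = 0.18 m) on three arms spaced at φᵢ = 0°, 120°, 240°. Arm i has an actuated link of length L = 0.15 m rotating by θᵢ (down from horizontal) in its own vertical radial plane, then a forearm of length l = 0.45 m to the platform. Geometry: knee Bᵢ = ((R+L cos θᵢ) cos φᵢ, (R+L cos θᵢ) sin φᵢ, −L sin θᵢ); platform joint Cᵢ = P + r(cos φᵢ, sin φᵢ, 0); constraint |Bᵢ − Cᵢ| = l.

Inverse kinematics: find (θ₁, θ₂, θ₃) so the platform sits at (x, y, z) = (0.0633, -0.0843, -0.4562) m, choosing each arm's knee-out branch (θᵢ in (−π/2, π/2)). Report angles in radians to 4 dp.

θ₁ = 0.4361, θ₂ = 1.0473, θ₃ = 0.5234

arm 1 (φ=0.0°): x'=0.0633, y'=-0.0843
  A cos θ + B sin θ = C:  0.0667·cos θ + -0.4562·sin θ = -0.1322
  √(A²+B²)=0.4611;  θ1 = -1.4256+1.8617 ≈ 0.4361
φ2=120.0° → target in arm frame (-0.1047, -0.0127)
  A cos θ + B sin θ = C:  0.2347·cos θ + -0.4562·sin θ = -0.2778
  θ2 = atan2(B,A) + arccos(C/0.5130) = 1.0473
rotate P by −φ3: (0.0414, 0.0970, -0.4562)
  A cos θ + B sin θ = C:  0.0886·cos θ + -0.4562·sin θ = -0.1513
  θ3 = atan2(B,A) + arccos(C/0.4647) = 0.5234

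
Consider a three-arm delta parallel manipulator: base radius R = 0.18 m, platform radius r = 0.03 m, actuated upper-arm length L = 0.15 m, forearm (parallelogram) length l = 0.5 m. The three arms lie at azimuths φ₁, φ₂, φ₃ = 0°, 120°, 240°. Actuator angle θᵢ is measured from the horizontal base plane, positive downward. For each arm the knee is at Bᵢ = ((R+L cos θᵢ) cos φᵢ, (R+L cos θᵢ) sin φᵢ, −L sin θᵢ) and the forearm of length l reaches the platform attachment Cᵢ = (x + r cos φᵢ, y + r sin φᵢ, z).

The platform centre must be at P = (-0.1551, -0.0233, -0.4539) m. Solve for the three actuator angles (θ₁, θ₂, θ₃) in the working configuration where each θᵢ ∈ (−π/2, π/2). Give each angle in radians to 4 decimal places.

θ₁ = 1.0471, θ₂ = 0.2619, θ₃ = 0.0877

φ1=0.0° → target in arm frame (-0.1551, -0.0233)
  e−x'=0.3051;  (l²−L²−(e−x')²−y'²−z²)/2L = -0.2405
  √(A²+B²)=0.5469;  θ1 = -0.9790+2.0261 ≈ 1.0471
arm 2 (φ=120.0°): x'=0.0574, y'=0.1460
  A=0.0926, B=-0.4539, C=(l²−L²−A²−y'²−z²)/(2L)=-0.0280
  γ=atan2(-0.4539,0.0926)=-1.3695;  ψ=arccos(-0.0605)=1.6314;  θ2=γ+ψ≈0.2619
rotate P by −φ3: (0.0977, -0.1227, -0.4539)
  e−x'=0.0523;  (l²−L²−(e−x')²−y'²−z²)/2L = 0.0123
  √(A²+B²)=0.4569;  θ3 = -1.4561+1.5438 ≈ 0.0877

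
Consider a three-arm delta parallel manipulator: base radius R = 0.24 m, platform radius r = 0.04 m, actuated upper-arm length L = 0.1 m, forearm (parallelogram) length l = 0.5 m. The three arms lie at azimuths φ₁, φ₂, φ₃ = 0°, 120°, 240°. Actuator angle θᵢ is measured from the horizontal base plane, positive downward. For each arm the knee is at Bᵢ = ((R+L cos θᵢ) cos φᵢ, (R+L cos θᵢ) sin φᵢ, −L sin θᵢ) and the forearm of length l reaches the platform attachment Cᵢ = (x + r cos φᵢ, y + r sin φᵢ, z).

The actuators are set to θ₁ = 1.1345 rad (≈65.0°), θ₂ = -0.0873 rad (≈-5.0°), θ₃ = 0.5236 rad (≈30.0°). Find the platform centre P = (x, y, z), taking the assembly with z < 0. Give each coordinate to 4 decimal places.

arm 1 at φ=0.0°: e+L cos θ1 = 0.2423;  O1 = (0.2423, 0.0000, -0.0906)
O2 = (0.2996·cos120.0°, 0.2996·sin120.0°, 0.0087) = (-0.1498, 0.2595, 0.0087)
arm 3 at φ=240.0°: e+L cos θ3 = 0.2866;  O3 = (-0.1433, -0.2482, -0.0500)
|O₂|²−|O₁|² = 0.0229;  |O₃|²−|O₁|² = 0.0177
linear system: -0.7841x+0.5190y = 0.0229−0.1987z; -0.7711x+-0.4964y = 0.0177−0.0813z
det = 0.7894;  x = -0.0261+0.1784z,  y = 0.0048+-0.1134z
into |P−O₁|² = l²: 1.0447z² + 0.0844z + -0.1698 = 0;  Δ = 0.7165;  z = -0.4455 or 0.3647 → z<0 root = -0.4455
x = -0.1056, y = 0.0553

(-0.1056, 0.0553, -0.4455)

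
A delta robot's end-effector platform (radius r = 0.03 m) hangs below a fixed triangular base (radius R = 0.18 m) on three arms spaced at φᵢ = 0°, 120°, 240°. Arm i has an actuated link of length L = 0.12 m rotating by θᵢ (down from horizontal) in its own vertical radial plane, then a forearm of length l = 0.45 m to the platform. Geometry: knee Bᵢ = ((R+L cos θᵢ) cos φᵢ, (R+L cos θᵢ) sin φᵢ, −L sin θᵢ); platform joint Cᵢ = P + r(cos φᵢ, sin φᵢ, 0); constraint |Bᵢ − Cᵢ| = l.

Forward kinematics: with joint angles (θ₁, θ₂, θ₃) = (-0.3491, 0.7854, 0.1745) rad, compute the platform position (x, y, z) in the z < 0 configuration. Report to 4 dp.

(0.0967, -0.0697, -0.3713)

O1 = (0.2628·cos0.0°, 0.2628·sin0.0°, 0.0410) = (0.2628, 0.0000, 0.0410)
φ2=120.0°: virtual centre (-0.1174, 0.2034, -0.0849), radius l
φ3=240.0°: virtual centre (-0.1341, -0.2322, -0.0208), radius l
subtract pairs → two planes through P
linear system: -0.7604x+0.4068y = -0.0084−-0.2518z; -0.7937x+-0.4645y = 0.0016−-0.1238z
det = 0.6761;  x = 0.0048+-0.2475z,  y = -0.0117+0.1564z
into |P−O₁|² = l²: 1.0857z² + 0.0419z + -0.1341 = 0;  Δ = 0.5842;  z = -0.3713 or 0.3327 → z<0 root = -0.3713
x = 0.0967, y = -0.0697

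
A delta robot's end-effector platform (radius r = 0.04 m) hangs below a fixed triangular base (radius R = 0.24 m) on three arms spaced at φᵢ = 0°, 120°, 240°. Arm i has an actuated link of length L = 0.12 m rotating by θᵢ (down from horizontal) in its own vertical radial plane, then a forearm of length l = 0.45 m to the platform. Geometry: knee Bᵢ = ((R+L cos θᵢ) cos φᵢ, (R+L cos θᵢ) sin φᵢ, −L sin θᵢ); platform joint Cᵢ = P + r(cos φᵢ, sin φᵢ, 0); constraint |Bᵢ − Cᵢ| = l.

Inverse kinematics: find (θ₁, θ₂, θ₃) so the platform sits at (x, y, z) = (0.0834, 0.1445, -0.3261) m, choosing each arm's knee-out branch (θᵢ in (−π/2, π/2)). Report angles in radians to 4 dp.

θ₁ = -0.2617, θ₂ = -0.2621, θ₃ = 1.3090

φ1=0.0° → target in arm frame (0.0834, 0.1445)
  A cos θ + B sin θ = C:  0.1166·cos θ + -0.3261·sin θ = 0.1970
  γ=atan2(-0.3261,0.1166)=-1.2274;  ψ=arccos(0.5689)=0.9657;  θ1=γ+ψ≈-0.2617
rotate P by −φ2: (0.0834, -0.1445, -0.3261)
  A cos θ + B sin θ = C:  0.1166·cos θ + -0.3261·sin θ = 0.1971
  √(A²+B²)=0.3463;  θ2 = -1.2275+0.9654 ≈ -0.2621
φ3=240.0° → target in arm frame (-0.1668, 0.0000)
  A cos θ + B sin θ = C:  0.3668·cos θ + -0.3261·sin θ = -0.2201
  γ=atan2(-0.3261,0.3668)=-0.7267;  ψ=arccos(-0.4483)=2.0357;  θ3=γ+ψ≈1.3090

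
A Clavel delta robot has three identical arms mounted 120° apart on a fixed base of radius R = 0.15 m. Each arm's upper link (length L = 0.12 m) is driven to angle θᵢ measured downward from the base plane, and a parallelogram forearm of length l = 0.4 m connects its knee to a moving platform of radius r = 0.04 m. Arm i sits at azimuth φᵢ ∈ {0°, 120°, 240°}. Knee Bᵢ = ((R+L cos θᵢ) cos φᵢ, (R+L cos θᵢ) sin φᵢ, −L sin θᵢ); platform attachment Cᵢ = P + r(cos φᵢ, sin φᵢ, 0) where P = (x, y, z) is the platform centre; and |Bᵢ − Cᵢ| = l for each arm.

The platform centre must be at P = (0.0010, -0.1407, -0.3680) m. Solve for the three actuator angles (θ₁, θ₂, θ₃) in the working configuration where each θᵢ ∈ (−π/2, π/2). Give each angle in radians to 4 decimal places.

θ₁ = 0.5236, θ₂ = 1.0476, θ₃ = -0.0872

rotate P by −φ1: (0.0010, -0.1407, -0.3680)
  A=0.1090, B=-0.3680, C=(l²−L²−A²−y'²−z²)/(2L)=-0.0896
  θ1 = atan2(B,A) + arccos(C/0.3838) = 0.5236
rotate P by −φ2: (-0.1223, 0.0695, -0.3680)
  A cos θ + B sin θ = C:  0.2323·cos θ + -0.3680·sin θ = -0.2027
  θ2 = atan2(B,A) + arccos(C/0.4352) = 1.0476
rotate P by −φ3: (0.1213, 0.0712, -0.3680)
  e−x'=-0.0113;  (l²−L²−(e−x')²−y'²−z²)/2L = 0.0207
  γ=atan2(-0.3680,-0.0113)=-1.6016;  ψ=arccos(0.0563)=1.5145;  θ3=γ+ψ≈-0.0872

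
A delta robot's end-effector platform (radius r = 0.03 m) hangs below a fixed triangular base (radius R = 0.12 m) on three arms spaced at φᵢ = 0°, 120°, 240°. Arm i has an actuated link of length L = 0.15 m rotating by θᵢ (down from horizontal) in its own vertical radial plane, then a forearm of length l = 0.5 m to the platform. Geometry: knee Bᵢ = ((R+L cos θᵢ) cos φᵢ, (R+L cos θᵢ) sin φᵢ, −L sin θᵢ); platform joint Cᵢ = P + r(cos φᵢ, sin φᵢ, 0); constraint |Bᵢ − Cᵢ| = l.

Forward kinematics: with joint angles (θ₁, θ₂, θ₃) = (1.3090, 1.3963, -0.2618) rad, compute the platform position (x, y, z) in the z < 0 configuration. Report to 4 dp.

(-0.1409, -0.2862, -0.4537)

φ1=0.0°: virtual centre (0.1288, 0.0000, -0.1449), radius l
φ2=120.0°: virtual centre (-0.0580, 0.1005, -0.1477), radius l
centre 3 = (0.2349·cos240.0°, 0.2349·sin240.0°, 0.0388) = (-0.1174, -0.2034, 0.0388)
eliminate P² terms by subtracting sphere 1 from 2 and 3
linear system: -0.3737x+0.2010y = -0.0023−-0.0057z; -0.4925x+-0.4068y = 0.0191−0.3674z
Cramer: x(z) = -0.0116+0.2850z;  y(z) = -0.0329+0.5581z
into |P−centre ₁|² = l²: 1.3927z² + 0.1730z + -0.2082 = 0;  Δ = 1.1898;  z = -0.4537 or 0.3295 → z<0 root = -0.4537
x = -0.1409, y = -0.2862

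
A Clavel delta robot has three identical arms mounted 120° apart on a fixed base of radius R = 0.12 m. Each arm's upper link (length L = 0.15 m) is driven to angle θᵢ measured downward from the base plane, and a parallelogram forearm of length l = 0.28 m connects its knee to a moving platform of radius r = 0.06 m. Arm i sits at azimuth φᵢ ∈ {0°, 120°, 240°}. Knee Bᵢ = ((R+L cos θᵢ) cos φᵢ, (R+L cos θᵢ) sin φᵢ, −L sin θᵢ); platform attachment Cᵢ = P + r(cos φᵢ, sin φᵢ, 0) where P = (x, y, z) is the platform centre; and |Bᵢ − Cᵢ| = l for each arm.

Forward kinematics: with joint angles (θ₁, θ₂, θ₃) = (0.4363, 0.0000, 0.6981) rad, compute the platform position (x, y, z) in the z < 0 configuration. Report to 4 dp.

(-0.0078, 0.0753, -0.2400)

arm 1 at φ=0.0°: (R−r)+L cos θ1 = 0.1959;  centre 1 = (0.1959, 0.0000, -0.0634)
φ2=120.0°: virtual centre (-0.1050, 0.1819, 0.0000), radius l
centre 3 = (0.1749·cos240.0°, 0.1749·sin240.0°, -0.0964) = (-0.0875, -0.1515, -0.0964)
eliminate P² terms by subtracting sphere 1 from 2 and 3
[-0.6019 0.3637 0.1268]·P = 0.0017;  [-0.5668 -0.3030 -0.0661]·P = -0.0025
det = 0.3885;  x = 0.0010+0.0370z,  y = 0.0064+-0.2873z
quadratic in z: (1.0839)z²+(0.1087)z+(-0.0364)=0, √Δ=0.4116 → z ∈ {-0.2400, 0.1397}; z = -0.2400 (taking z<0)
x = -0.0078, y = 0.0753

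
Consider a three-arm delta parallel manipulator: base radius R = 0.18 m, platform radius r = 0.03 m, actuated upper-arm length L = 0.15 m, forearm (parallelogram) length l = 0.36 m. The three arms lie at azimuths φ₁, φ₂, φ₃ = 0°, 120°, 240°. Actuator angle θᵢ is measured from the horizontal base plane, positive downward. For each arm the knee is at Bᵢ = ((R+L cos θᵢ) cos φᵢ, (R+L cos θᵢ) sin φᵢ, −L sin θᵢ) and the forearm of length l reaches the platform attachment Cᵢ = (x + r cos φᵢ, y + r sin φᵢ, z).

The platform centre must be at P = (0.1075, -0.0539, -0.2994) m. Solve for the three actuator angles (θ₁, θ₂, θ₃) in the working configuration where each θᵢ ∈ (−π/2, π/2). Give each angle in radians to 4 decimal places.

rotate P by −φ1: (0.1075, -0.0539, -0.2994)
  e−x'=0.0425;  (l²−L²−(e−x')²−y'²−z²)/2L = 0.0425
  γ=atan2(-0.2994,0.0425)=-1.4298;  ψ=arccos(0.1405)=1.4298;  θ1=γ+ψ≈0.0000
rotate P by −φ2: (-0.1004, -0.0661, -0.2994)
  A cos θ + B sin θ = C:  0.2504·cos θ + -0.2994·sin θ = -0.1654
  √(A²+B²)=0.3903;  θ2 = -0.8742+2.0085 ≈ 1.1342
φ3=240.0° → target in arm frame (-0.0071, 0.1200)
  A cos θ + B sin θ = C:  0.1571·cos θ + -0.2994·sin θ = -0.0721
  γ=atan2(-0.2994,0.1571)=-1.0876;  ψ=arccos(-0.2132)=1.7856;  θ3=γ+ψ≈0.6980

θ₁ = 0.0000, θ₂ = 1.1342, θ₃ = 0.6980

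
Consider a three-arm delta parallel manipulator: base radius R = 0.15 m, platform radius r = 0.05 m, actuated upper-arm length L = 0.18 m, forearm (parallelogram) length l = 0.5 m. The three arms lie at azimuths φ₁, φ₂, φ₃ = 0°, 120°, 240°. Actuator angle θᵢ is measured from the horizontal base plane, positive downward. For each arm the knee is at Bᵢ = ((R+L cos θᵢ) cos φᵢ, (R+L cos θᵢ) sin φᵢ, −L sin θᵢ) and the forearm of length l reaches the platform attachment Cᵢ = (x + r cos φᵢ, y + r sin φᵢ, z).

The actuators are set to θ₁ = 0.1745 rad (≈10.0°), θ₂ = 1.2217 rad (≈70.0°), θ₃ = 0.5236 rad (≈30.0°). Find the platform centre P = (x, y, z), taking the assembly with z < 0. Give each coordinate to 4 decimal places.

φ1=0.0°: virtual centre (0.2773, 0.0000, -0.0313), radius l
arm 2 at φ=120.0°: (R−r)+L cos θ2 = 0.1616;  O2 = (-0.0808, 0.1399, -0.1691)
φ3=240.0°: virtual centre (-0.1279, -0.2216, -0.0900), radius l
|O₂|²−|O₁|² = -0.0231;  |O₃|²−|O₁|² = -0.0043
linear system: -0.7161x+0.2798y = -0.0231−-0.2758z; -0.8104x+-0.4432y = -0.0043−-0.1175z
Cramer: x(z) = 0.0210-0.2850z;  y(z) = -0.0288+0.2561z
sphere 1 gives Az²+Bz+C=0 with A=1.1468, B=0.1938, C=-0.1825;  B²−4AC=0.8749;  roots -0.4923, 0.3233;  negative root z = -0.4923
x = 0.1614, y = -0.1549

(0.1614, -0.1549, -0.4923)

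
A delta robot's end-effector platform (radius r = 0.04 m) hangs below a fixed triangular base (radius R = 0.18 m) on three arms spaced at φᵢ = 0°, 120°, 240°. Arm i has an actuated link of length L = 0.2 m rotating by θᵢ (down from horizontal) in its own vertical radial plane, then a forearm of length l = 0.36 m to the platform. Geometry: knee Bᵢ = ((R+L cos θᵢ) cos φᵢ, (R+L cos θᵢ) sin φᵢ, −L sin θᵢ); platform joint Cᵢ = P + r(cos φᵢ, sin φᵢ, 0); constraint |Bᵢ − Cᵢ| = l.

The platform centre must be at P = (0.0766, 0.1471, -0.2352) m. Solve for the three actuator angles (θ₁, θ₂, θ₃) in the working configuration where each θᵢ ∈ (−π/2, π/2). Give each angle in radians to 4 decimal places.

rotate P by −φ1: (0.0766, 0.1471, -0.2352)
  e−x'=0.0634;  (l²−L²−(e−x')²−y'²−z²)/2L = 0.0216
  γ=atan2(-0.2352,0.0634)=-1.3075;  ψ=arccos(0.0885)=1.4822;  θ1=γ+ψ≈0.1747
φ2=120.0° → target in arm frame (0.0891, -0.1399)
  e−x'=0.0509;  (l²−L²−(e−x')²−y'²−z²)/2L = 0.0303
  √(A²+B²)=0.2406;  θ2 = -1.3576+1.4445 ≈ 0.0869
φ3=240.0° → target in arm frame (-0.1657, -0.0072)
  A cos θ + B sin θ = C:  0.3057·cos θ + -0.2352·sin θ = -0.1480
  θ3 = atan2(B,A) + arccos(C/0.3857) = 1.3089

θ₁ = 0.1747, θ₂ = 0.0869, θ₃ = 1.3089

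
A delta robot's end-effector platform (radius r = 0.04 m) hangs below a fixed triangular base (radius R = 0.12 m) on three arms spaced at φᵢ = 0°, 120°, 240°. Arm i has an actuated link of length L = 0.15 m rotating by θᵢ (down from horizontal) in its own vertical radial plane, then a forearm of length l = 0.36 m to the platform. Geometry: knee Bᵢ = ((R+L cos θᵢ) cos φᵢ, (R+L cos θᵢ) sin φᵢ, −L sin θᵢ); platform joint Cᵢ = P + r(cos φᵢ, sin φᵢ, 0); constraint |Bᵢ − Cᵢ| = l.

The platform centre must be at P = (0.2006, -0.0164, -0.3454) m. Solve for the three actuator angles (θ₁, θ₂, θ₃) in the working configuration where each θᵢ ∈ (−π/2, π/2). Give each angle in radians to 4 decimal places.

φ1=0.0° → target in arm frame (0.2006, -0.0164)
  e−x'=-0.1206;  (l²−L²−(e−x')²−y'²−z²)/2L = -0.0900
  γ=atan2(-0.3454,-0.1206)=-1.9067;  ψ=arccos(-0.2461)=1.8195;  θ1=γ+ψ≈-0.0872
φ2=120.0° → target in arm frame (-0.1145, -0.1655)
  e−x'=0.1945;  (l²−L²−(e−x')²−y'²−z²)/2L = -0.2581
  √(A²+B²)=0.3964;  θ2 = -1.0579+2.2799 ≈ 1.2219
rotate P by −φ3: (-0.0861, 0.1819, -0.3454)
  A cos θ + B sin θ = C:  0.1661·cos θ + -0.3454·sin θ = -0.2430
  √(A²+B²)=0.3833;  θ3 = -1.1226+2.2574 ≈ 1.1348

θ₁ = -0.0872, θ₂ = 1.2219, θ₃ = 1.1348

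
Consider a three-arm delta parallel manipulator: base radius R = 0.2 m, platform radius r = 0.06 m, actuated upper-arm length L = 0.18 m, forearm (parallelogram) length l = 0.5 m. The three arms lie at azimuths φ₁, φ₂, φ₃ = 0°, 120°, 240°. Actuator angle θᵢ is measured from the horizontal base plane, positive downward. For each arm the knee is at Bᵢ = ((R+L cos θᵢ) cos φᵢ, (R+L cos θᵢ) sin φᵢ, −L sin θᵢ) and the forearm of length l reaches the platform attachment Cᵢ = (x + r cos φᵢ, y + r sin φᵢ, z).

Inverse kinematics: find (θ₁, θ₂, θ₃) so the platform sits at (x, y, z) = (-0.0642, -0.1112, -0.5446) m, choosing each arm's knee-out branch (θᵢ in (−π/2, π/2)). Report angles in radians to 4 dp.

φ1=0.0° → target in arm frame (-0.0642, -0.1112)
  e−x'=0.2042;  (l²−L²−(e−x')²−y'²−z²)/2L = -0.3696
  γ=atan2(-0.5446,0.2042)=-1.2121;  ψ=arccos(-0.6354)=2.2594;  θ1=γ+ψ≈1.0473
rotate P by −φ2: (-0.0642, 0.1112, -0.5446)
  A=0.2042, B=-0.5446, C=(l²−L²−A²−y'²−z²)/(2L)=-0.3696
  θ2 = atan2(B,A) + arccos(C/0.5816) = 1.0473
rotate P by −φ3: (0.1284, 0.0000, -0.5446)
  e−x'=0.0116;  (l²−L²−(e−x')²−y'²−z²)/2L = -0.2198
  θ3 = atan2(B,A) + arccos(C/0.5447) = 0.4366

θ₁ = 1.0473, θ₂ = 1.0473, θ₃ = 0.4366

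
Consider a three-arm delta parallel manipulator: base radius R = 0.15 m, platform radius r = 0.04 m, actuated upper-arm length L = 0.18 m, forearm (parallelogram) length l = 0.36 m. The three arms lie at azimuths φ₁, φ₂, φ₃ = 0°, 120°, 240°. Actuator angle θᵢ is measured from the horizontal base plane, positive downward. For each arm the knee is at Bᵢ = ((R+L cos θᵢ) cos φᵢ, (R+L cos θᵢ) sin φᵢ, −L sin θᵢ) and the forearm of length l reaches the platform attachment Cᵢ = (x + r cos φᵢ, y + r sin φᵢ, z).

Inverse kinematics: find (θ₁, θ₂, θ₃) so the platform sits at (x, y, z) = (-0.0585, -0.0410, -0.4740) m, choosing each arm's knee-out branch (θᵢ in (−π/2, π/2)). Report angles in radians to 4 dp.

θ₁ = 1.3967, θ₂ = 1.2219, θ₃ = 0.9599

arm 1 (φ=0.0°): x'=-0.0585, y'=-0.0410
  A cos θ + B sin θ = C:  0.1685·cos θ + -0.4740·sin θ = -0.4376
  √(A²+B²)=0.5031;  θ1 = -1.2292+2.6259 ≈ 1.3967
arm 2 (φ=120.0°): x'=-0.0063, y'=0.0712
  A=0.1163, B=-0.4740, C=(l²−L²−A²−y'²−z²)/(2L)=-0.4057
  θ2 = atan2(B,A) + arccos(C/0.4880) = 1.2219
rotate P by −φ3: (0.0648, -0.0302, -0.4740)
  e−x'=0.0452;  (l²−L²−(e−x')²−y'²−z²)/2L = -0.3623
  √(A²+B²)=0.4762;  θ3 = -1.4756+2.4355 ≈ 0.9599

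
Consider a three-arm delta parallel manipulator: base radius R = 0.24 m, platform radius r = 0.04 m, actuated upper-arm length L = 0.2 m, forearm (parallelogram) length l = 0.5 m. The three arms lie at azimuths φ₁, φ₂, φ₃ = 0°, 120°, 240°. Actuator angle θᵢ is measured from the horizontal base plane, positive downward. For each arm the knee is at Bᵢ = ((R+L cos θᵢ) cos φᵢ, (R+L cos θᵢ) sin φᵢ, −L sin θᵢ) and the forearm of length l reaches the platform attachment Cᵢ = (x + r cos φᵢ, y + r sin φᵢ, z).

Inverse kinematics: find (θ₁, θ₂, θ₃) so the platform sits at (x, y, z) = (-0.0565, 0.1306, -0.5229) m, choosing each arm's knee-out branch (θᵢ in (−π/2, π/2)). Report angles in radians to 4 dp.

φ1=0.0° → target in arm frame (-0.0565, 0.1306)
  e−x'=0.2565;  (l²−L²−(e−x')²−y'²−z²)/2L = -0.3657
  √(A²+B²)=0.5824;  θ1 = -1.1148+2.2496 ≈ 1.1349
rotate P by −φ2: (0.1414, -0.0164, -0.5229)
  A=0.0586, B=-0.5229, C=(l²−L²−A²−y'²−z²)/(2L)=-0.1678
  √(A²+B²)=0.5262;  θ2 = -1.4591+1.8954 ≈ 0.4363
arm 3 (φ=240.0°): x'=-0.0849, y'=-0.1142
  e−x'=0.2849;  (l²−L²−(e−x')²−y'²−z²)/2L = -0.3940
  γ=atan2(-0.5229,0.2849)=-1.0720;  ψ=arccos(-0.6617)=2.2939;  θ3=γ+ψ≈1.2219

θ₁ = 1.1349, θ₂ = 0.4363, θ₃ = 1.2219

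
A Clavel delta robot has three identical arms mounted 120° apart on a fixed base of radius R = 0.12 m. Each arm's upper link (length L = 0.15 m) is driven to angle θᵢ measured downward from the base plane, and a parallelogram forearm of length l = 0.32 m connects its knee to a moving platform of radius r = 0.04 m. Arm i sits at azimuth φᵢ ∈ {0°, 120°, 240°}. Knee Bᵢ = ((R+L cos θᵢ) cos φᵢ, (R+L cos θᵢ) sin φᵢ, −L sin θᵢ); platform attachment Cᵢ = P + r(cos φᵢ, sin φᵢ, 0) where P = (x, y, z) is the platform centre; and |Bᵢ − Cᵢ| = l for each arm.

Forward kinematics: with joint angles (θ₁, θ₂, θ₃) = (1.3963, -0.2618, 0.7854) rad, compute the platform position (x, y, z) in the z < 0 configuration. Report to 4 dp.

(-0.1731, 0.1062, -0.2626)

O1 = (0.1060·cos0.0°, 0.1060·sin0.0°, -0.1477) = (0.1060, 0.0000, -0.1477)
φ2=120.0°: virtual centre (-0.1124, 0.1948, 0.0388), radius l
O3 = (0.1861·cos240.0°, 0.1861·sin240.0°, -0.1061) = (-0.0930, -0.1611, -0.1061)
eliminate P² terms by subtracting sphere 1 from 2 and 3
[-0.4370 0.3895 0.3731]·P = 0.0190;  [-0.3981 -0.3223 0.0833]·P = 0.0128
det = 0.2959;  x = -0.0376+0.5160z,  y = 0.0067+-0.3790z
into |P−O₁|² = l²: 1.4099z² + 0.1422z + -0.0599 = 0;  Δ = 0.3581;  z = -0.2626 or 0.1618 → z<0 root = -0.2626
x = -0.1731, y = 0.1062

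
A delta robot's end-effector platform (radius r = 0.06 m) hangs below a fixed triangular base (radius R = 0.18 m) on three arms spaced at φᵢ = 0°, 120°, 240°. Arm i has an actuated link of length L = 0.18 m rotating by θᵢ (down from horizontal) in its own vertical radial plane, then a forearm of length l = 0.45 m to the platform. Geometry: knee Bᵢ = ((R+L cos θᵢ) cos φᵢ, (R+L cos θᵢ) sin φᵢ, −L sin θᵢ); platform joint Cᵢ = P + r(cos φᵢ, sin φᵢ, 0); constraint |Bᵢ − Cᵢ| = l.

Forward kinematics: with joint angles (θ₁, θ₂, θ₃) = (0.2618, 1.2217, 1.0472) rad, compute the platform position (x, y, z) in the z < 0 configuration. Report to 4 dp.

(0.1728, -0.0360, -0.4785)

arm 1 at φ=0.0°: ρ1 = 0.2939;  centre 1 = (0.2939, 0.0000, -0.0466)
centre 2 = (0.1816·cos120.0°, 0.1816·sin120.0°, -0.1691) = (-0.0908, 0.1572, -0.1691)
arm 3 at φ=240.0°: ρ3 = 0.2100;  centre 3 = (-0.1050, -0.1819, -0.1559)
eliminate P² terms by subtracting sphere 1 from 2 and 3
[-0.7693 0.3145 -0.2451]·P = -0.0270;  [-0.7977 -0.3637 -0.2186]·P = -0.0201
det = 0.5307;  x = 0.0304+-0.2975z,  y = -0.0113+0.0516z
quadratic in z: (1.0912)z²+(0.2488)z+(-0.1308)=0, √Δ=0.7955 → z ∈ {-0.4785, 0.2505}; z = -0.4785 (taking z<0)
x = 0.1728, y = -0.0360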